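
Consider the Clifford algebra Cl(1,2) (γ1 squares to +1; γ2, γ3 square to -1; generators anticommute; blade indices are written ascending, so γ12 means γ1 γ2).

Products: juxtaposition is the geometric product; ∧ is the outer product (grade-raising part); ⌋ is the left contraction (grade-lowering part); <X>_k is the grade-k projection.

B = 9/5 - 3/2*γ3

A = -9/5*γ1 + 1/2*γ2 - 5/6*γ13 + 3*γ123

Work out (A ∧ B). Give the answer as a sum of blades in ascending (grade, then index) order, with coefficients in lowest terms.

step 1: -81/25*γ1 + 9/10*γ2 + 6/5*γ13 - 3/4*γ23 + 27/5*γ123
Answer: -81/25*γ1 + 9/10*γ2 + 6/5*γ13 - 3/4*γ23 + 27/5*γ123


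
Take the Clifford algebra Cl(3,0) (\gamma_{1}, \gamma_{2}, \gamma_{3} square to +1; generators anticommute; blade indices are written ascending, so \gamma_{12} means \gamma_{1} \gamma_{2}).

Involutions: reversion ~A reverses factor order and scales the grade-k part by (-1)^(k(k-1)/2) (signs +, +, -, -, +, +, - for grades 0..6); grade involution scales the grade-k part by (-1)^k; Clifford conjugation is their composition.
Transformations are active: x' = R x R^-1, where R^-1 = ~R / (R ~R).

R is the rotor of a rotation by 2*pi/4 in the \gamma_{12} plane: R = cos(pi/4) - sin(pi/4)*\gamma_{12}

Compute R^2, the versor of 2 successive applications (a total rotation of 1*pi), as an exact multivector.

Half-angle bookkeeping: 2 applications in \gamma_{12} add up to rotor phase 2*pi/4 = \frac{\pi}{2}, so R^2 = cos(\frac{\pi}{2}) - sin(\frac{\pi}{2})*\gamma_{12}.
cos(\frac{\pi}{2}) = 0 and sin(\frac{\pi}{2}) = 1, so R^2 = -\gamma_{12}. The net rotation is 1*pi; the rotor keeps the half-angle phase exactly.
Answer: -\gamma_{12}


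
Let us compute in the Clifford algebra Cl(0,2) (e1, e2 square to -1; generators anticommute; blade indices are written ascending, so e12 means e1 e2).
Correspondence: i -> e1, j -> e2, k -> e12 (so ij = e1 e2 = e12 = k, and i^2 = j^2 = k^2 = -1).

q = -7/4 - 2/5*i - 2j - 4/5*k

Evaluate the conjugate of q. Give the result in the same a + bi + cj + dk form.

In blades: q = -7/4 - 2/5*e1 - 2*e2 - 4/5*e12.
Conjugation here is Clifford conjugation: the scalar is fixed and the grade-1 and grade-2 blades all flip sign, giving -7/4 + 2/5*e1 + 2*e2 + 4/5*e12; translating back:
Answer: -7/4 + 2/5*i + 2j + 4/5*k


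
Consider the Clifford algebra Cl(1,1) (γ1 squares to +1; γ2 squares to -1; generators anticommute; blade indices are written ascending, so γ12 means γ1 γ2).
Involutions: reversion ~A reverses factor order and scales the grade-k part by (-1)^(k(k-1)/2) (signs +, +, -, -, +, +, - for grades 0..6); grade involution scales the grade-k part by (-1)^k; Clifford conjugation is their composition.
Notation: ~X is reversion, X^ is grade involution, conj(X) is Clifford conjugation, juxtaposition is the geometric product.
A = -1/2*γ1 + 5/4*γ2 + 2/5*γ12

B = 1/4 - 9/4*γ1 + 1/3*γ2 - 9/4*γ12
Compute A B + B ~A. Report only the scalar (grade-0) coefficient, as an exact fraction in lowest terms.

first term: -23/120 - 737/240*γ1 + 187/80*γ2 + 659/240*γ12
second term: 193/120 + 613/240*γ1 + 7/80*γ2 - 659/240*γ12
Answer: 17/12


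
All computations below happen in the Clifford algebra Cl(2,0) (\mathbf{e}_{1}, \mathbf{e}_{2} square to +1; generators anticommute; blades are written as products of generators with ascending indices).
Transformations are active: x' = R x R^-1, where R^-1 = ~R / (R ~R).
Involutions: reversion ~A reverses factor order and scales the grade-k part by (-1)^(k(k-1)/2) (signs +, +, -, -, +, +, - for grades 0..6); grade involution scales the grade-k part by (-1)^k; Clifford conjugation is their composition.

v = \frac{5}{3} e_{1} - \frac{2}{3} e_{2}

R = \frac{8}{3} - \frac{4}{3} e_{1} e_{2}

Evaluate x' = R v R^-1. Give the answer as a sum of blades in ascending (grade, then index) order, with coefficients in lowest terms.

~R = \frac{8}{3} + \frac{4}{3} e_{1} e_{2}, and R ~R = \frac{80}{9}, so R^-1 = ~R / (\frac{80}{9}).
R v = \frac{16}{3} e_{1} + \frac{4}{9} e_{2}
Answer: \frac{23}{15} e_{1} + \frac{14}{15} e_{2}


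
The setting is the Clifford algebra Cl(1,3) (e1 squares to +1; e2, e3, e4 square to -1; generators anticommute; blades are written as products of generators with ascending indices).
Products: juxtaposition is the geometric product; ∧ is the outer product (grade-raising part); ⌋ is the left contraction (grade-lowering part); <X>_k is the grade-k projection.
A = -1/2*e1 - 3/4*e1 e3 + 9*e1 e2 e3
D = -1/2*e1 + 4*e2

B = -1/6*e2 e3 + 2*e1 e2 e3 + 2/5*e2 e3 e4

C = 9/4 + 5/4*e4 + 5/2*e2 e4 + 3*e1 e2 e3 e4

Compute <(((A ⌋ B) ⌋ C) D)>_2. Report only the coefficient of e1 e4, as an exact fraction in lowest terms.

step 1: -18 + 3/2*e2 - e2 e3
step 2: -81/2 - 105/4*e4 + 3*e1 e4 - 45*e2 e4 + 9/2*e1 e3 e4 - 54*e1 e2 e3 e4
step 3: 81/4*e1 - 162*e2 - 357/2*e4 - 105/8*e1 e4 + 105*e2 e4 - 9/4*e3 e4 + 21/2*e1 e2 e4 + 216*e1 e3 e4 - 27*e2 e3 e4 + 18*e1 e2 e3 e4
step 4: -105/8*e1 e4 + 105*e2 e4 - 9/4*e3 e4
Answer: -105/8


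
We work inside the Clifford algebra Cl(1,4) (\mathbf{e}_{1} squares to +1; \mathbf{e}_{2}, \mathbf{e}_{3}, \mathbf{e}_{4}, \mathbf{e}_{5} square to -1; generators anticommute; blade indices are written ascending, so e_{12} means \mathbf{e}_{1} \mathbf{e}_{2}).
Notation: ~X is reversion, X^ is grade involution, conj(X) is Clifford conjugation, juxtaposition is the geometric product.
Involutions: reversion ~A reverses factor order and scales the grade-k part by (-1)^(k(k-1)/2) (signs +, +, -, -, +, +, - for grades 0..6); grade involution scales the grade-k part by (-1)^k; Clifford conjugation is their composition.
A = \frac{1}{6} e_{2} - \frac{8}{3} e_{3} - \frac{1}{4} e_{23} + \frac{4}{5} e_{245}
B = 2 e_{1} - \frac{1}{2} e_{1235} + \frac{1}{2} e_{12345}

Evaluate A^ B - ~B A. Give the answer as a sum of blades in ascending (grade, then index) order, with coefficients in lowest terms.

first term: \frac{1}{3} e_{12} - \frac{74}{15} e_{13} - \frac{1}{8} e_{15} - \frac{1}{2} e_{123} + \frac{4}{3} e_{125} - \frac{2}{5} e_{134} + \frac{1}{12} e_{135} + \frac{1}{8} e_{145} + \frac{4}{15} e_{1245} - \frac{1}{12} e_{1345}
second term: \frac{1}{3} e_{12} - \frac{86}{15} e_{13} - \frac{1}{8} e_{15} - \frac{1}{2} e_{123} + \frac{4}{3} e_{125} + \frac{2}{5} e_{134} + \frac{1}{12} e_{135} + \frac{1}{8} e_{145} + \frac{44}{15} e_{1245} + \frac{1}{12} e_{1345}
Answer: \frac{4}{5} e_{13} - \frac{4}{5} e_{134} - \frac{8}{3} e_{1245} - \frac{1}{6} e_{1345}


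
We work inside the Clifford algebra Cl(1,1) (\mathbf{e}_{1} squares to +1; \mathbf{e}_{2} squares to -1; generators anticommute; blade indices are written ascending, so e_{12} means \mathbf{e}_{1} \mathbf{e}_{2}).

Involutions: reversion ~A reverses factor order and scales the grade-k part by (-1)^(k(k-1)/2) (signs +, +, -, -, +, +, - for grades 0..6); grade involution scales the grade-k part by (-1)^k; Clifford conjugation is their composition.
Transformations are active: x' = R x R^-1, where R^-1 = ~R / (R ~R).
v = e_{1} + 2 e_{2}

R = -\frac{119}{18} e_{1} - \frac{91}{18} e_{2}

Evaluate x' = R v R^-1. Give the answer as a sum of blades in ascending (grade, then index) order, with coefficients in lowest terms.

~R = -\frac{119}{18} e_{1} - \frac{91}{18} e_{2}, and R ~R = \frac{490}{27}, so R^-1 = ~R / (\frac{490}{27}).
R v = \frac{7}{2} - \frac{49}{6} e_{12}
Answer: -\frac{71}{20} e_{1} - \frac{79}{20} e_{2}


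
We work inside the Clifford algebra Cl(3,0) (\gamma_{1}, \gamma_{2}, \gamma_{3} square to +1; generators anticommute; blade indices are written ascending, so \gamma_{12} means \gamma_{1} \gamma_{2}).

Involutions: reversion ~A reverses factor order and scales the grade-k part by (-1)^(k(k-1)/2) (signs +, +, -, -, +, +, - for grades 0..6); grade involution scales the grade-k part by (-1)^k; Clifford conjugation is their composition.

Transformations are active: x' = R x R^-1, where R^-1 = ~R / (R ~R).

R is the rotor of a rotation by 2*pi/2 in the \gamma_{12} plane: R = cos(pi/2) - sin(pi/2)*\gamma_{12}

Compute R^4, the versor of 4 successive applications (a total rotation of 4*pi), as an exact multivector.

Rotor phase runs at HALF the rotation angle; powers of one rotor simply add phase, so after 4 steps in \gamma_{12} the phase is 4*pi/2 = 2 \pi and R^4 = cos(2 \pi) - sin(2 \pi)*\gamma_{12}.
cos(2 \pi) = 1 and sin(2 \pi) = 0, so R^4 = 1. The total rotation 4*pi is 2 full turns, so every vector returns to itself, yet the rotor is +1, back on the identity sheet (an even number of 2*pi turns).
Answer: 1


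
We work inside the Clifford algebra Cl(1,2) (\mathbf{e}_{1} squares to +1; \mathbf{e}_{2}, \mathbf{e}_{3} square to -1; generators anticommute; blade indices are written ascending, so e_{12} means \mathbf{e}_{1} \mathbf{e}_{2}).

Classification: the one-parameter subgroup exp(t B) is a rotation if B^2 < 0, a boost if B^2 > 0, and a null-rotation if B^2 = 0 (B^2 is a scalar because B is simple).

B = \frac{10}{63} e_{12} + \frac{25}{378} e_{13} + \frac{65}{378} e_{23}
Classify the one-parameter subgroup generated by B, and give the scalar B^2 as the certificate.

B^2 term by term: the squares give (\frac{10}{63})^2*(e_{12})^2 + (\frac{25}{378})^2*(e_{13})^2 + (\frac{65}{378})^2*(e_{23})^2 = \frac{100}{3969}*(+1) + \frac{625}{142884}*(+1) + \frac{4225}{142884}*(-1) = 0 (each basis 2-blade squares to minus the product of its generators' squares); cross terms between blades sharing an index anticommute and cancel. So B^2 = 0.
Answer: null-rotation, certificate B^2 = 0. The scalar 0 is the complete invariant here: its sign names the subgroup type.


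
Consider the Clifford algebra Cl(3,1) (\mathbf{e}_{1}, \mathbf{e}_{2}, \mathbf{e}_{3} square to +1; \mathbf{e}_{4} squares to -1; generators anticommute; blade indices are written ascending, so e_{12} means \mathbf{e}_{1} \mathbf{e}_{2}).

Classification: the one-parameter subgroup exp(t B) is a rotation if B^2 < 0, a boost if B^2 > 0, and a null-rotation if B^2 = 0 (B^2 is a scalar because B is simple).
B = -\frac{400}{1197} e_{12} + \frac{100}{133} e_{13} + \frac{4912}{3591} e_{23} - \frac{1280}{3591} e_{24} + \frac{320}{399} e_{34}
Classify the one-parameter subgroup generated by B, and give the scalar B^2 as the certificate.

B^2 term by term: the squares give (-\frac{400}{1197})^2*(e_{12})^2 + (\frac{100}{133})^2*(e_{13})^2 + (\frac{4912}{3591})^2*(e_{23})^2 + (-\frac{1280}{3591})^2*(e_{24})^2 + (\frac{320}{399})^2*(e_{34})^2 = \frac{160000}{1432809}*(-1) + \frac{10000}{17689}*(-1) + \frac{24127744}{12895281}*(-1) + \frac{1638400}{12895281}*(+1) + \frac{102400}{159201}*(+1) = -\frac{16}{9} (each basis 2-blade squares to minus the product of its generators' squares); cross terms between blades sharing an index anticommute and cancel; the commuting (index-disjoint) pairs give grade-4 terms 2*c*c'*(blade product), which cancel blade by blade — e_{1234}: -\frac{256000}{477603} + \frac{256000}{477603} = 0 — confirming B is simple. So B^2 = -\frac{16}{9}.
Answer: rotation, certificate B^2 = -\frac{16}{9}. B^2 = -\frac{16}{9} is basis-independent, so its sign is the whole story.


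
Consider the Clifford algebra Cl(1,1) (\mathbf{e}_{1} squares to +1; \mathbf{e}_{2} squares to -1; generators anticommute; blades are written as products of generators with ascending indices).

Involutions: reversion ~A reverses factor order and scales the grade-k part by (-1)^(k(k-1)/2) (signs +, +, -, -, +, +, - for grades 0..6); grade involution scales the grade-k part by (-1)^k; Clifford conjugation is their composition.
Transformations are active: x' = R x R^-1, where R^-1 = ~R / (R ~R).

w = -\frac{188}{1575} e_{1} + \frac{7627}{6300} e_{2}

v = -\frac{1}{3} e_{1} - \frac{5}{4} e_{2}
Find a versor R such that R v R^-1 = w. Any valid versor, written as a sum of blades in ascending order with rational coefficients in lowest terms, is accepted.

Why this works: both vectors square to -\frac{209}{144}, so q(v) = q(w) and R = v + w = -\frac{713}{1575} e_{1} - \frac{62}{1575} e_{2} carries v to w — its own direction survives, the complement (v - w)/2 flips.
Answer: -\frac{713}{1575} e_{1} - \frac{62}{1575} e_{2}


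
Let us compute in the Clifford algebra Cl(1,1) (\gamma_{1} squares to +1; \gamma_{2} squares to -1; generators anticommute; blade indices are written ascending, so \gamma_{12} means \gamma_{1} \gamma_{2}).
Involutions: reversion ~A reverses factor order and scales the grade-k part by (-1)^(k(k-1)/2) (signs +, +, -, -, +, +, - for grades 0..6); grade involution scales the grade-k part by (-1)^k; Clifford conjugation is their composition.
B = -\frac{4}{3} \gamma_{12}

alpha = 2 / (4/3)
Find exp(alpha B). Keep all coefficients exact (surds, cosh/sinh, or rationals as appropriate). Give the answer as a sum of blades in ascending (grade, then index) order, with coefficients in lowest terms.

B^2 = (-\frac{4}{3})^2*(\gamma_{12})^2 = \frac{16}{9}*(+1) = \frac{16}{9} (a basis 2-blade squares to minus the product of its generators' squares).
B^2 = \frac{16}{9} — a positive square means the series sums to a boost: l = \frac{4}{3}, alpha*l = 2, so exp(alpha B) = cosh(2) + (sinh(2)/(\frac{4}{3}))*B = \cosh{\left(2 \right)} + (\frac{3 \sinh{\left(2 \right)}}{4})*B.
Answer: \cosh{\left(2 \right)} - \sinh{\left(2 \right)} \gamma_{12}


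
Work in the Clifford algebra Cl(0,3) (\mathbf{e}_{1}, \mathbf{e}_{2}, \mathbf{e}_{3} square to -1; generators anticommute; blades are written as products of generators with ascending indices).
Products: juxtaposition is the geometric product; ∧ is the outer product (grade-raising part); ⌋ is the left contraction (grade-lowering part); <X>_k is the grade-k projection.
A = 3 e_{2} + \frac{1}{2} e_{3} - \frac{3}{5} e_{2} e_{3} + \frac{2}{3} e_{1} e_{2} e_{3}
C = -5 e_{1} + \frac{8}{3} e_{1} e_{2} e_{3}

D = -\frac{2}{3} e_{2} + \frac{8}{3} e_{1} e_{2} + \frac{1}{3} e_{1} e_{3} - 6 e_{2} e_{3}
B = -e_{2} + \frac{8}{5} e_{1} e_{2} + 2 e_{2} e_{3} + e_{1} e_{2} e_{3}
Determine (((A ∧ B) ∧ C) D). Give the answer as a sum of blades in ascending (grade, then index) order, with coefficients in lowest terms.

step 1: \frac{1}{2} e_{2} e_{3} + \frac{4}{5} e_{1} e_{2} e_{3}
step 2: -\frac{5}{2} e_{1} e_{2} e_{3}
step 3: -15 e_{1} - \frac{5}{6} e_{2} + \frac{20}{3} e_{3} + \frac{5}{3} e_{1} e_{3}
Answer: -15 e_{1} - \frac{5}{6} e_{2} + \frac{20}{3} e_{3} + \frac{5}{3} e_{1} e_{3}


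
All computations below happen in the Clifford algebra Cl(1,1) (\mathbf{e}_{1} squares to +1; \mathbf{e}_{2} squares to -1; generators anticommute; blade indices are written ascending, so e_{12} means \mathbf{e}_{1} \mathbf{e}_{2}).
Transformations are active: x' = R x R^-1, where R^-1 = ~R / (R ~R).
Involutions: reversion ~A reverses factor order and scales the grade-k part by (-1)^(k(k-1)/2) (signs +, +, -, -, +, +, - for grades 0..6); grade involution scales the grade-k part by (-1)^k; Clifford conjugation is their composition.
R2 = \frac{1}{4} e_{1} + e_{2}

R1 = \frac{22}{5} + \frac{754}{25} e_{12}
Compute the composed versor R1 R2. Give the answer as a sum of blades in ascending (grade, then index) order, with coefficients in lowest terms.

Distribute over the terms of R1 (each basis-blade product reordered to ascending indices, repeated generators contracted through their squares):
(\frac{22}{5}) R2 = \frac{11}{10} e_{1} + \frac{22}{5} e_{2}
(\frac{754}{25} e_{12}) R2 = -\frac{754}{25} e_{1} - \frac{377}{50} e_{2}
Summing the partial products and collecting blades:
Answer: -\frac{1453}{50} e_{1} - \frac{157}{50} e_{2}


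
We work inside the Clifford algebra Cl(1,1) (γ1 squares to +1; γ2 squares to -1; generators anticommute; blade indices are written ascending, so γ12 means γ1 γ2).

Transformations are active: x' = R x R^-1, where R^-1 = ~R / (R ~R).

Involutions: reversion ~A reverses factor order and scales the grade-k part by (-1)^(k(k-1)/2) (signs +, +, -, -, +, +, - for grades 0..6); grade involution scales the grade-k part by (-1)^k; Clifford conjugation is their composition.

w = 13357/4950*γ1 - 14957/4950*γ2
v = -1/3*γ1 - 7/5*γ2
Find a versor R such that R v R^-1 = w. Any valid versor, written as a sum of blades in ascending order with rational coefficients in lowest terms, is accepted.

Here q(v) = q(w) = -416/225; the classical choice R = v + w = 11707/4950*γ1 - 21887/4950*γ2 then realises v -> w under the sandwich.
Answer: 11707/4950*γ1 - 21887/4950*γ2


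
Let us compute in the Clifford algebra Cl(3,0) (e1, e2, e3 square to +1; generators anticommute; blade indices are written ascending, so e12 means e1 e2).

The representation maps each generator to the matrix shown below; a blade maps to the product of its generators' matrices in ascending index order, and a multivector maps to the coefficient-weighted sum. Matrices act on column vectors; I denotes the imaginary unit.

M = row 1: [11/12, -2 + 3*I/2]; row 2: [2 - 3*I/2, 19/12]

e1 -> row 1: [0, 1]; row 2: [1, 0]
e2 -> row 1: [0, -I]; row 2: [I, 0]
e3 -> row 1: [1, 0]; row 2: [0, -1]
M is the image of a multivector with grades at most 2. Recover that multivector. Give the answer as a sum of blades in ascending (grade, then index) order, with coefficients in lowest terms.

Method: 1, rho(e1), rho(e2), rho(e3) form a trace-orthogonal basis of the 2x2 complex matrices (tr(X Y) = 2 if X = Y, else 0), so M = m0*1 + m1*rho(e1) + m2*rho(e2) + m3*rho(e3) with m0 = tr(M)/2 = 5/4, m1 = tr(M rho(e1))/2 = 0, m2 = tr(M rho(e2))/2 = -3/2 - 2*I, m3 = tr(M rho(e3))/2 = -1/3.
Multiplying table entries, the bivector images are rho(e12) = I*rho(e3), rho(e13) = -I*rho(e2), rho(e23) = I*rho(e1); with real blade coefficients the real parts of m0..m3 are the coefficients of 1, e1, e2, e3 and the imaginary parts give the bivectors (e23: Im m1, e13: -Im m2, e12: Im m3).
Answer: 5/4 - 3/2*e2 - 1/3*e3 + 2*e13


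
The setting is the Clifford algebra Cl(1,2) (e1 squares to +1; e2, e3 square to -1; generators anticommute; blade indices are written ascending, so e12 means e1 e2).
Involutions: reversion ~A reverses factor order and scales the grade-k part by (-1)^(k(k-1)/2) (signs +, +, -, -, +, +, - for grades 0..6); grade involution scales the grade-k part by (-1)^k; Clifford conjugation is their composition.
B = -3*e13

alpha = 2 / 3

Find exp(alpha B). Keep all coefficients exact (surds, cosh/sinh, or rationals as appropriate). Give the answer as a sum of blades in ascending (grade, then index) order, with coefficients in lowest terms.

B^2 = (-3)^2*(e13)^2 = 9*(+1) = 9 (a basis 2-blade squares to minus the product of its generators' squares).
B^2 = 9 — hyperbolic case — the even/odd split gives cosh and sinh: l = 3, alpha*l = 2, so exp(alpha B) = cosh(2) + (sinh(2)/3)*B = cosh(2) + (sinh(2)/3)*B.
Answer: cosh(2) - sinh(2)*e13


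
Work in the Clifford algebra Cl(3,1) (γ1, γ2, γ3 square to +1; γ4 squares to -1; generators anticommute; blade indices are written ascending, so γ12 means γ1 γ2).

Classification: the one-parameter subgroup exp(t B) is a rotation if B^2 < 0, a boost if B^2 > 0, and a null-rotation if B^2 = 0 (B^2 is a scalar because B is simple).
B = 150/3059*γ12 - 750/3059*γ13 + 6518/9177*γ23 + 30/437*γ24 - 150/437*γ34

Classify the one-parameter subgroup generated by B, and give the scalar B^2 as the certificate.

B^2 term by term: the squares give (150/3059)^2*(γ12)^2 + (-750/3059)^2*(γ13)^2 + (6518/9177)^2*(γ23)^2 + (30/437)^2*(γ24)^2 + (-150/437)^2*(γ34)^2 = 22500/9357481*(-1) + 562500/9357481*(-1) + 42484324/84217329*(-1) + 900/190969*(+1) + 22500/190969*(+1) = -4/9 (each basis 2-blade squares to minus the product of its generators' squares); cross terms between blades sharing an index anticommute and cancel; the commuting (index-disjoint) pairs give grade-4 terms 2*c*c'*(blade product), which cancel blade by blade — γ1234: -45000/1336783 + 45000/1336783 = 0 — confirming B is simple. So B^2 = -4/9.
Answer: rotation, certificate B^2 = -4/9. Key observation: B^2 = -4/9 is a conjugation invariant, so its sign decides the class regardless of the surface form of B.


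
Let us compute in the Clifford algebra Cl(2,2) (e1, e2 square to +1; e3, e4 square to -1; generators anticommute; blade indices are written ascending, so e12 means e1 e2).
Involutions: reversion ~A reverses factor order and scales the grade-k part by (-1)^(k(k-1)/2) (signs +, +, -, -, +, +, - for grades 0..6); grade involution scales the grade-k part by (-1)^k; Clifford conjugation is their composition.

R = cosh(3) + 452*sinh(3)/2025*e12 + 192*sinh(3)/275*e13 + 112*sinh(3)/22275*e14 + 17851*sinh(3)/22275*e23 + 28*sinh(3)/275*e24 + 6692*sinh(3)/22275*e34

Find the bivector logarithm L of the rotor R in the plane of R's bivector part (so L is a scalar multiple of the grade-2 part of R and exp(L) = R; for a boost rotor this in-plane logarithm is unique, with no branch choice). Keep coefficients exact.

The scalar part of R is cosh(3), giving the rapidity magnitude (cosh is even); the bivector part supplies orientation, its quotient by sinh of the rapidity is the plane, and L = rapidity * plane — unique in that plane, since flipping both signs leaves L unchanged.
Concretely: cosh(rapidity) = cosh(3) gives rapidity = ±3, and since rapidity/sinh(rapidity) is even the sign is immaterial: L = (rapidity/sinh(rapidity)) * <R>_2 = (3/sinh(3)) * <R>_2.
Answer: 452/675*e12 + 576/275*e13 + 112/7425*e14 + 17851/7425*e23 + 84/275*e24 + 6692/7425*e34


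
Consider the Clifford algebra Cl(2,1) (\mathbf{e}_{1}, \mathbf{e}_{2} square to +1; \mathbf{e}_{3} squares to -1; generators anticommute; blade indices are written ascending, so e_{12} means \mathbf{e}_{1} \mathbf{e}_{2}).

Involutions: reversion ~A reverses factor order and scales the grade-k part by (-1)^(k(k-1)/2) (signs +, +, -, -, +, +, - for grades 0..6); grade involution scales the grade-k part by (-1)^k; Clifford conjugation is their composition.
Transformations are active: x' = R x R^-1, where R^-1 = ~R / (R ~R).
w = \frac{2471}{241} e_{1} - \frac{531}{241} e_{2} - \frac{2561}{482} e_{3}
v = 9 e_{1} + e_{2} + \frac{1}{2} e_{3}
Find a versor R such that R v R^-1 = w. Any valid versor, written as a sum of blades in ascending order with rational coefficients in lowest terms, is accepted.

A norm check does it: q(v) = q(w) = \frac{327}{4}, hence R = v + w = \frac{4640}{241} e_{1} - \frac{290}{241} e_{2} - \frac{1160}{241} e_{3} realises the map — parallel part kept, (v - w)/2 negated, v carried to w.
Answer: \frac{4640}{241} e_{1} - \frac{290}{241} e_{2} - \frac{1160}{241} e_{3}


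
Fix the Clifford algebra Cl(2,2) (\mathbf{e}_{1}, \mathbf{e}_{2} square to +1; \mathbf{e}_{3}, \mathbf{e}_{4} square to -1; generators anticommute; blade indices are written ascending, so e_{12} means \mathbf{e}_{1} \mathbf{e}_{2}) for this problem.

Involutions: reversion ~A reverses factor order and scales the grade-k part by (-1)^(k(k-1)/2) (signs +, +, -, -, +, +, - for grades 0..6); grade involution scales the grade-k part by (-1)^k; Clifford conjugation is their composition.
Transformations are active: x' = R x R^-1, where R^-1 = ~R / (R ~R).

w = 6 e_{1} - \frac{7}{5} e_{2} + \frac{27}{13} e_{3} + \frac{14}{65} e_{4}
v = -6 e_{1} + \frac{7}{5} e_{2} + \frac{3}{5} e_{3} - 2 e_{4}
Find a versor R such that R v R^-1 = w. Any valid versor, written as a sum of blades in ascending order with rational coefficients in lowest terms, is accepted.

The midline construction: v and w both square to \frac{168}{5}, so reflecting in their sum \frac{174}{65} e_{3} - \frac{116}{65} e_{4} exchanges them.
Answer: \frac{174}{65} e_{3} - \frac{116}{65} e_{4}


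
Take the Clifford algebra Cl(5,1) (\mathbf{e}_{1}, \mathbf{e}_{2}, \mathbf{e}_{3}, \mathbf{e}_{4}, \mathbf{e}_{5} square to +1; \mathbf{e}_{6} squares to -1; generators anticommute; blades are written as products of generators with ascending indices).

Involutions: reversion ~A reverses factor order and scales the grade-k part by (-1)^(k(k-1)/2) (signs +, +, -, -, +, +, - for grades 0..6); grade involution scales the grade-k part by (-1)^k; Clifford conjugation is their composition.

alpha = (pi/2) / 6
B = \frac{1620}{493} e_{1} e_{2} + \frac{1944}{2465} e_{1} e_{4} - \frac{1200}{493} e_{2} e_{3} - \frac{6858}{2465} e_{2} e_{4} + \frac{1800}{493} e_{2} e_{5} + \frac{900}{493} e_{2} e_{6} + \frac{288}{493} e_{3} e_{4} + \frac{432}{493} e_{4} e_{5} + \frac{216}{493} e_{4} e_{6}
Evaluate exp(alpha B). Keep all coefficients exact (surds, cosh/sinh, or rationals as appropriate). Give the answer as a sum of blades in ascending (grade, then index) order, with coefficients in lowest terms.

B^2 term by term: the squares give (\frac{1620}{493})^2*(e_{1} e_{2})^2 + (\frac{1944}{2465})^2*(e_{1} e_{4})^2 + (-\frac{1200}{493})^2*(e_{2} e_{3})^2 + (-\frac{6858}{2465})^2*(e_{2} e_{4})^2 + (\frac{1800}{493})^2*(e_{2} e_{5})^2 + (\frac{900}{493})^2*(e_{2} e_{6})^2 + (\frac{288}{493})^2*(e_{3} e_{4})^2 + (\frac{432}{493})^2*(e_{4} e_{5})^2 + (\frac{216}{493})^2*(e_{4} e_{6})^2 = \frac{2624400}{243049}*(-1) + \frac{3779136}{6076225}*(-1) + \frac{1440000}{243049}*(-1) + \frac{47032164}{6076225}*(-1) + \frac{3240000}{243049}*(-1) + \frac{810000}{243049}*(+1) + \frac{82944}{243049}*(-1) + \frac{186624}{243049}*(-1) + \frac{46656}{243049}*(+1) = -36 (each basis 2-blade squares to minus the product of its generators' squares); cross terms between blades sharing an index anticommute and cancel; the commuting (index-disjoint) pairs give grade-4 terms 2*c*c'*(blade product), which cancel blade by blade — e_{1} e_{2} e_{3} e_{4}: \frac{933120}{243049} - \frac{933120}{243049} = 0; e_{1} e_{2} e_{4} e_{5}: \frac{1399680}{243049} - \frac{1399680}{243049} = 0; e_{1} e_{2} e_{4} e_{6}: \frac{699840}{243049} - \frac{699840}{243049} = 0; e_{2} e_{3} e_{4} e_{5}: -\frac{1036800}{243049} + \frac{1036800}{243049} = 0; e_{2} e_{3} e_{4} e_{6}: -\frac{518400}{243049} + \frac{518400}{243049} = 0; e_{2} e_{4} e_{5} e_{6}: -\frac{777600}{243049} + \frac{777600}{243049} = 0 — confirming B is simple. So B^2 = -36.
B^2 = -36 — since the square is negative, the closed form is circular: l = 6, alpha*l = \frac{\pi}{2}, so exp(alpha B) = cos(\frac{\pi}{2}) + (sin(\frac{\pi}{2})/6)*B = 0 + (\frac{1}{6})*B.
Answer: \frac{270}{493} e_{1} e_{2} + \frac{324}{2465} e_{1} e_{4} - \frac{200}{493} e_{2} e_{3} - \frac{1143}{2465} e_{2} e_{4} + \frac{300}{493} e_{2} e_{5} + \frac{150}{493} e_{2} e_{6} + \frac{48}{493} e_{3} e_{4} + \frac{72}{493} e_{4} e_{5} + \frac{36}{493} e_{4} e_{6}


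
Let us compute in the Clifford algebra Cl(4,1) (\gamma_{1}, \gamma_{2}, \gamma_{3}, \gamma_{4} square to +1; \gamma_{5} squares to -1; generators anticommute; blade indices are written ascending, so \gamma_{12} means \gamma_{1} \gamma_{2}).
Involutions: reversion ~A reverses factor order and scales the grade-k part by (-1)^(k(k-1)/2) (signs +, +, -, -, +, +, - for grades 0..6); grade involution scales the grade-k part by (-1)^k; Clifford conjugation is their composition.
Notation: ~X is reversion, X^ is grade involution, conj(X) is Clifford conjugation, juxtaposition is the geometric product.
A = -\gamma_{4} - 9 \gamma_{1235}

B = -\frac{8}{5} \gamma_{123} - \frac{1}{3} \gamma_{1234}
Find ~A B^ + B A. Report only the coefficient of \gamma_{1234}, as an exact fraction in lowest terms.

first term: -\frac{72}{5} \gamma_{5} - 3 \gamma_{45} - \frac{1}{3} \gamma_{123} + \frac{8}{5} \gamma_{1234}
second term: -\frac{72}{5} \gamma_{5} + 3 \gamma_{45} + \frac{1}{3} \gamma_{123} + \frac{8}{5} \gamma_{1234}
Answer: \frac{16}{5}


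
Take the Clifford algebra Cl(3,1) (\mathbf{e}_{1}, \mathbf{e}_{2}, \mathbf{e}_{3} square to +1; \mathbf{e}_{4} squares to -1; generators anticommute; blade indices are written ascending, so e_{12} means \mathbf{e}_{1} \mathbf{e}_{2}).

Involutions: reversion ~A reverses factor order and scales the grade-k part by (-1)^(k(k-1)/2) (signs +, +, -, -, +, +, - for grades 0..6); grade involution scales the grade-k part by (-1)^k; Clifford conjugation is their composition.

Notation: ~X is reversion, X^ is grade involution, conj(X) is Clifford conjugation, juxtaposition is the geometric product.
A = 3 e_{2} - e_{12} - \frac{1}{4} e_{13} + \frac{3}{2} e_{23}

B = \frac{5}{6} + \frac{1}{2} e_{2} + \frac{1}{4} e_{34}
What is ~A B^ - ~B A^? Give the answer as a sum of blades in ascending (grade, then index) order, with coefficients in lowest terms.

first term: -\frac{3}{2} - \frac{1}{2} e_{1} + \frac{5}{2} e_{2} - \frac{3}{4} e_{3} + \frac{5}{6} e_{12} + \frac{5}{24} e_{13} + \frac{1}{16} e_{14} - \frac{5}{4} e_{23} - \frac{3}{8} e_{24} + \frac{1}{8} e_{123} + \frac{3}{4} e_{234} + \frac{1}{4} e_{1234}
second term: -\frac{3}{2} + \frac{1}{2} e_{1} - \frac{5}{2} e_{2} + \frac{3}{4} e_{3} - \frac{5}{6} e_{12} - \frac{5}{24} e_{13} - \frac{1}{16} e_{14} + \frac{5}{4} e_{23} + \frac{3}{8} e_{24} + \frac{1}{8} e_{123} + \frac{3}{4} e_{234} + \frac{1}{4} e_{1234}
Answer: -e_{1} + 5 e_{2} - \frac{3}{2} e_{3} + \frac{5}{3} e_{12} + \frac{5}{12} e_{13} + \frac{1}{8} e_{14} - \frac{5}{2} e_{23} - \frac{3}{4} e_{24}


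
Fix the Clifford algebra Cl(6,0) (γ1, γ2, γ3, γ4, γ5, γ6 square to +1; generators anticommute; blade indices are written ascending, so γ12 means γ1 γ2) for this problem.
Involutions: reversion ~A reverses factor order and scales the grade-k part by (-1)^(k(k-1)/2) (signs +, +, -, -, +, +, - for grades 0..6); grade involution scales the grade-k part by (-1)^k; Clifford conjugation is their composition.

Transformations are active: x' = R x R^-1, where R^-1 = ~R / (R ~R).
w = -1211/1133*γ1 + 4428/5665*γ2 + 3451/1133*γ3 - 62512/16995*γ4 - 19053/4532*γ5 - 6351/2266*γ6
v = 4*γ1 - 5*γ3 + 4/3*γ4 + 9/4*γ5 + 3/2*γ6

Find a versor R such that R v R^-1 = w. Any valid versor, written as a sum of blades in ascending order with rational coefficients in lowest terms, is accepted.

Take R = v + w = 3321/1133*γ1 + 4428/5665*γ2 - 2214/1133*γ3 - 13284/5665*γ4 - 2214/1133*γ5 - 1476/1133*γ6. Because q(v) = q(w) = 7213/144, conjugation by R sends v exactly to w.
Answer: 3321/1133*γ1 + 4428/5665*γ2 - 2214/1133*γ3 - 13284/5665*γ4 - 2214/1133*γ5 - 1476/1133*γ6


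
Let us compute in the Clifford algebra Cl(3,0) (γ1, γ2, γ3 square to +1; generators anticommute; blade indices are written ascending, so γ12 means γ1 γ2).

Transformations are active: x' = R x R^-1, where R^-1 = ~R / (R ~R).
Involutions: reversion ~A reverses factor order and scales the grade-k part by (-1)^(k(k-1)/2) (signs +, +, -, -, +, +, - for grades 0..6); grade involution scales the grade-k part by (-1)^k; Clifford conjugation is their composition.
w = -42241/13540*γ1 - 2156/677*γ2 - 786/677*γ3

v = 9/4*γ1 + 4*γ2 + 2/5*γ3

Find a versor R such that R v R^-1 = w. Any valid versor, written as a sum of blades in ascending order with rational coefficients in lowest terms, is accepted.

Key observation: q(v) = q(w) = 8489/400 (sandwiches preserve the norm), so R = v + w = -2944/3385*γ1 + 552/677*γ2 - 2576/3385*γ3 works whenever it is invertible — the component of v along it is kept and (v - w)/2 reverses, sending v to w.
Answer: -2944/3385*γ1 + 552/677*γ2 - 2576/3385*γ3


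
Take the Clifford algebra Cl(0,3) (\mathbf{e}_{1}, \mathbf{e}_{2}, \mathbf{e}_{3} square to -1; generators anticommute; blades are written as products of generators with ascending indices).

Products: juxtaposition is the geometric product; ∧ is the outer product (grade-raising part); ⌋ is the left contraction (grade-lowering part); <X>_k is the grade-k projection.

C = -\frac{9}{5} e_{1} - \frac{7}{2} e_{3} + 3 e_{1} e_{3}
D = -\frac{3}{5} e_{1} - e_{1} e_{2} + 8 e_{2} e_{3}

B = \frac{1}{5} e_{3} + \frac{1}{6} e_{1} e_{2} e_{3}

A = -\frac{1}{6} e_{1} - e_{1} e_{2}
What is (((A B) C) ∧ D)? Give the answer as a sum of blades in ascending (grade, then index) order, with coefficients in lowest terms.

step 1: \frac{1}{6} e_{3} - \frac{1}{30} e_{1} e_{3} + \frac{1}{36} e_{2} e_{3} - \frac{1}{5} e_{1} e_{2} e_{3}
step 2: \frac{41}{60} + \frac{23}{60} e_{1} - \frac{181}{360} e_{2} + \frac{3}{50} e_{3} - \frac{47}{60} e_{1} e_{2} + \frac{3}{10} e_{1} e_{3} - \frac{9}{25} e_{2} e_{3} - \frac{1}{20} e_{1} e_{2} e_{3}
step 3: -\frac{41}{100} e_{1} - \frac{197}{200} e_{1} e_{2} + \frac{9}{250} e_{1} e_{3} + \frac{82}{15} e_{2} e_{3} + \frac{2417}{750} e_{1} e_{2} e_{3}
Answer: -\frac{41}{100} e_{1} - \frac{197}{200} e_{1} e_{2} + \frac{9}{250} e_{1} e_{3} + \frac{82}{15} e_{2} e_{3} + \frac{2417}{750} e_{1} e_{2} e_{3}


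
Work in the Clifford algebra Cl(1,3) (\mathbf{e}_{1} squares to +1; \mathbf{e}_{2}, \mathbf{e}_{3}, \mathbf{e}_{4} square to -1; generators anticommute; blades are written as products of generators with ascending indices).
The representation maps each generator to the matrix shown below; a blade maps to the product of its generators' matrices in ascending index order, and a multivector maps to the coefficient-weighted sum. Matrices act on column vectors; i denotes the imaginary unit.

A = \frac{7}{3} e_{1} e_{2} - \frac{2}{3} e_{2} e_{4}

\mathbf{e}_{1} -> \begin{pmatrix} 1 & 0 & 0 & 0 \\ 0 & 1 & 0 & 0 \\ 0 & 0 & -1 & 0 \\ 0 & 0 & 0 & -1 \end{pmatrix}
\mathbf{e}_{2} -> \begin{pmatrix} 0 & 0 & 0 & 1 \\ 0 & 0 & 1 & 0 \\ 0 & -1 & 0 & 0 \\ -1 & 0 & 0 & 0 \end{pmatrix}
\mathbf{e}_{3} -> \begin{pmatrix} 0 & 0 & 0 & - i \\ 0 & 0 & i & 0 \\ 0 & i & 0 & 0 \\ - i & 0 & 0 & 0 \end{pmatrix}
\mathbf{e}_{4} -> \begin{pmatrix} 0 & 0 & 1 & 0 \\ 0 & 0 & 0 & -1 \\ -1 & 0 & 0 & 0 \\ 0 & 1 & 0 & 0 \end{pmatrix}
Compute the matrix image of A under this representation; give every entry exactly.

Bivector images (products of the table entries): rho(e_{1} e_{2}) = rho(\mathbf{e}_{1})rho(\mathbf{e}_{2}) = \begin{pmatrix} 0 & 0 & 0 & 1 \\ 0 & 0 & 1 & 0 \\ 0 & 1 & 0 & 0 \\ 1 & 0 & 0 & 0 \end{pmatrix}; rho(e_{2} e_{4}) = rho(\mathbf{e}_{2})rho(\mathbf{e}_{4}) = \begin{pmatrix} 0 & 1 & 0 & 0 \\ -1 & 0 & 0 & 0 \\ 0 & 0 & 0 & 1 \\ 0 & 0 & -1 & 0 \end{pmatrix}.
M = (\frac{7}{3})*rho(e_{1} e_{2}) + (-\frac{2}{3})*rho(e_{2} e_{4}), summed entrywise:
Answer: \begin{pmatrix} 0 & - \frac{2}{3} & 0 & \frac{7}{3} \\ \frac{2}{3} & 0 & \frac{7}{3} & 0 \\ 0 & \frac{7}{3} & 0 & - \frac{2}{3} \\ \frac{7}{3} & 0 & \frac{2}{3} & 0 \end{pmatrix}


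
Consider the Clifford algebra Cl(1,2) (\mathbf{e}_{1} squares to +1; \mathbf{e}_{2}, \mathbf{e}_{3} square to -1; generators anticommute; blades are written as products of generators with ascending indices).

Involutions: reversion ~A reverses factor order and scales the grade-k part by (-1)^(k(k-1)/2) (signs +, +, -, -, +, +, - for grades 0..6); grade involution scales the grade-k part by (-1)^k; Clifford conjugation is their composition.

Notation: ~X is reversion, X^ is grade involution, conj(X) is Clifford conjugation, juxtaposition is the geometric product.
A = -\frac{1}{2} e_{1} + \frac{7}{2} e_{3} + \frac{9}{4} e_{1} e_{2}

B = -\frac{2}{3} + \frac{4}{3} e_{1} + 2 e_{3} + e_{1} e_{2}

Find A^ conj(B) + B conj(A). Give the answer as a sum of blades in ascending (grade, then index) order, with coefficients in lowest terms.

first term: -\frac{119}{12} - \frac{1}{3} e_{1} + \frac{5}{2} e_{2} + \frac{7}{3} e_{3} - \frac{3}{2} e_{1} e_{2} - \frac{17}{3} e_{1} e_{3} - e_{1} e_{2} e_{3}
second term: \frac{65}{12} - \frac{1}{3} e_{1} - \frac{7}{2} e_{2} + \frac{7}{3} e_{3} + \frac{3}{2} e_{1} e_{2} - \frac{17}{3} e_{1} e_{3} - 8 e_{1} e_{2} e_{3}
Answer: -\frac{9}{2} - \frac{2}{3} e_{1} - e_{2} + \frac{14}{3} e_{3} - \frac{34}{3} e_{1} e_{3} - 9 e_{1} e_{2} e_{3}


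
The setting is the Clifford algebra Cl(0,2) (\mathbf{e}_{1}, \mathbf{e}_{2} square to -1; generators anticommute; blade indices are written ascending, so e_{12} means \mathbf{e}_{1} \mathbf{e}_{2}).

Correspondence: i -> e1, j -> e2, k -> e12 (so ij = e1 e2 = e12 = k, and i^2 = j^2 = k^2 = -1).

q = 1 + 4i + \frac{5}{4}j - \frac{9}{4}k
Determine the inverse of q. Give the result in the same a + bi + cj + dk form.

In blades: q = 1 + 4 e_{1} + \frac{5}{4} e_{2} - \frac{9}{4} e_{12}.
With qbar = 1 - 4 e_{1} - \frac{5}{4} e_{2} + \frac{9}{4} e_{12} (scalar fixed, mapped units negated), q qbar = \frac{189}{8} (the sum of squared coefficients), so q^-1 = qbar / (\frac{189}{8}) = \frac{8}{189} - \frac{32}{189} e_{1} - \frac{10}{189} e_{2} + \frac{2}{21} e_{12}; translating back:
Answer: \frac{8}{189} - \frac{32}{189}i - \frac{10}{189}j + \frac{2}{21}k


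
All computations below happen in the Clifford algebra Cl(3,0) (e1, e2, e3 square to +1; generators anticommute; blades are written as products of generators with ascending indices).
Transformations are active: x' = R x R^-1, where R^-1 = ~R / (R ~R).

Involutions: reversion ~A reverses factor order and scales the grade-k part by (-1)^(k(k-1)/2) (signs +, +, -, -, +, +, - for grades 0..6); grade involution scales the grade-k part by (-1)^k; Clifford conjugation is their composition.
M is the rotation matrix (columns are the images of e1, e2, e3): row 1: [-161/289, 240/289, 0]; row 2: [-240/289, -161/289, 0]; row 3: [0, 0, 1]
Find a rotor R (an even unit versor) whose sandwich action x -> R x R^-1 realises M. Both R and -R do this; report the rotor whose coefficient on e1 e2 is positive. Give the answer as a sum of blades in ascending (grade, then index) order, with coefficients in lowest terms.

Method: write R = a + b12*e1 e2 + b13*e1 e3 + b23*e2 e3 with a^2 + b12^2 + b13^2 + b23^2 = 1 (so R^-1 = ~R). Expanding the columns R e_j ~R gives tr M = 4a^2 - 1 and, from the antisymmetric part, M21 - M12 = -4a*b12, M13 - M31 = 4a*b13, M32 - M23 = -4a*b23.
Here tr M = -33/289, so a^2 = (1 + tr M)/4 = 64/289 and a = ±8/17. Taking a = 8/17: M21 - M12 = -480/289, M13 - M31 = 0, M32 - M23 = 0, giving b12 = 15/17, b13 = 0, b23 = 0, i.e. R = 8/17 + 15/17*e1 e2.
Its e1 e2 coefficient is already positive.
Answer: 8/17 + 15/17*e1 e2. Why the constraint matters: R and -R act identically through the sandwich — M has trace -33/289 either way — so only the sign condition on e1 e2 picks one of the two preimages.


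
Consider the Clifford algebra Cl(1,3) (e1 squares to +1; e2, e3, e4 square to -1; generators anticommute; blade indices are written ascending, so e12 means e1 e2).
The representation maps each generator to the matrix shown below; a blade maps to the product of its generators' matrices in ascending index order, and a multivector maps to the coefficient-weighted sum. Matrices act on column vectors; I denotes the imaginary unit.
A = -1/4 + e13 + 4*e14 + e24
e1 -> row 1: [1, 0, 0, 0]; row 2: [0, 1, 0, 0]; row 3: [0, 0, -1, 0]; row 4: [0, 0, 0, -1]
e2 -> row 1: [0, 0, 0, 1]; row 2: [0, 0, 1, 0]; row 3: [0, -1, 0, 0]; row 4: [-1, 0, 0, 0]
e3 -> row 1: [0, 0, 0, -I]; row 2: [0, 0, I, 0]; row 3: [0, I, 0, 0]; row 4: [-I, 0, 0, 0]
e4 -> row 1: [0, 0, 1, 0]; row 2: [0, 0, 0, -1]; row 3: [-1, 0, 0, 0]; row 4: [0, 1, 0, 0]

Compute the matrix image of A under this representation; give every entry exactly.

Bivector images (products of the table entries): rho(e13) = rho(e1)rho(e3) = row 1: [0, 0, 0, -I]; row 2: [0, 0, I, 0]; row 3: [0, -I, 0, 0]; row 4: [I, 0, 0, 0]; rho(e14) = rho(e1)rho(e4) = row 1: [0, 0, 1, 0]; row 2: [0, 0, 0, -1]; row 3: [1, 0, 0, 0]; row 4: [0, -1, 0, 0]; rho(e24) = rho(e2)rho(e4) = row 1: [0, 1, 0, 0]; row 2: [-1, 0, 0, 0]; row 3: [0, 0, 0, 1]; row 4: [0, 0, -1, 0].
M = (-1/4)*1 + (1)*rho(e13) + (4)*rho(e14) + (1)*rho(e24), summed entrywise (1 is the identity matrix):
Answer: row 1: [-1/4, 1, 4, -I]; row 2: [-1, -1/4, I, -4]; row 3: [4, -I, -1/4, 1]; row 4: [I, -4, -1, -1/4]


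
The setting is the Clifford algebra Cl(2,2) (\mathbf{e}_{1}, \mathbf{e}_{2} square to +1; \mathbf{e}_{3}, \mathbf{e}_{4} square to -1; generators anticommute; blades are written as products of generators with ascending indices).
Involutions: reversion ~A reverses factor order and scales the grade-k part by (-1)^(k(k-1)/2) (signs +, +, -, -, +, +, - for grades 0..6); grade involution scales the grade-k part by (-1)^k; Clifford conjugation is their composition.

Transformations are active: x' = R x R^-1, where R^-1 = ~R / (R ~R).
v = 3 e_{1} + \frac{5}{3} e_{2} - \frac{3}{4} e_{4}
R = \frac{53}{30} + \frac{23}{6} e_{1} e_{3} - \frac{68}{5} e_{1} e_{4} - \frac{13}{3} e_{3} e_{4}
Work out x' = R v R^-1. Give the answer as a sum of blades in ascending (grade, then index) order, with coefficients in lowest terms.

~R = \frac{53}{30} - \frac{23}{6} e_{1} e_{3} + \frac{68}{5} e_{1} e_{4} + \frac{13}{3} e_{3} e_{4}, and R ~R = -\frac{7999}{45}, so R^-1 = ~R / (-\frac{7999}{45}).
R v = -\frac{49}{10} e_{1} + \frac{53}{18} e_{2} - \frac{59}{4} e_{3} + \frac{1579}{40} e_{4} - \frac{115}{18} e_{1} e_{2} e_{3} + \frac{68}{3} e_{1} e_{2} e_{4} - \frac{127}{8} e_{1} e_{3} e_{4} - \frac{65}{9} e_{2} e_{3} e_{4}
Answer: -\frac{30957}{8420} e_{1} + \frac{5}{3} e_{2} - \frac{3597}{1684} e_{3} - \frac{6057}{8420} e_{4}
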